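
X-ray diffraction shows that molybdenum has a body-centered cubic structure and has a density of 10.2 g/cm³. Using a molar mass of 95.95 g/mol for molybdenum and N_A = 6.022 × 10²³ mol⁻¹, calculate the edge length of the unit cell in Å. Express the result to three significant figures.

With Z = 2 atoms per BCC cell, a³ = Z·M/(N_A·ρ) = 2 × 95.95 / (6.022 × 10²³ × 10.20 g/cm³) = 3.124 × 10^-23 cm³.
a = (3.124 × 10^-23)^(1/3) = 3.150 × 10^-8 cm = 3.15 Å.

3.15 Å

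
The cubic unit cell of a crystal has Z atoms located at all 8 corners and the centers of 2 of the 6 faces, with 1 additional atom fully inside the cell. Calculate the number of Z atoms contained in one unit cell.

Corner atoms are shared by 8 cells (1/8 each), face atoms by 2 (1/2 each), interior atoms are unshared.
Net atoms = 8 × 1/8 + 2 × 1/2 + 1 = 1 + 1 + 1 = 3.

3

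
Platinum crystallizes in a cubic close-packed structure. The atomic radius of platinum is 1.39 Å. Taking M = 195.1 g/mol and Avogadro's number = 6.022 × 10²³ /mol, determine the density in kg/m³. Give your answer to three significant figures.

21300 kg/m³

In an FCC lattice, atoms touch along the face diagonal, so √2·a = 4r, giving a = 3.932 Å = 3.932 × 10^-8 cm.
With Z = 4, ρ = Z·M/(N_A·a³) = 4 × 195.1 / (6.022 × 10²³ × 6.077 × 10^-23) = 21.33 g/cm³ = 21300 kg/m³.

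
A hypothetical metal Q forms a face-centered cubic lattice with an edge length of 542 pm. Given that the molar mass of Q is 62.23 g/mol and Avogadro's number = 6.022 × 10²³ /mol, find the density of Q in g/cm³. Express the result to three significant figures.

An FCC unit cell contains Z = 4 atoms.
Cell volume: a³ = (542 pm)³ = (5.420 × 10^-8 cm)³ = 1.592 × 10^-22 cm³.
ρ = Z·M/(N_A·a³) = 4 × 62.23 / (6.022 × 10²³ × 1.592 × 10^-22) = 2.596 g/cm³.

2.60 g/cm³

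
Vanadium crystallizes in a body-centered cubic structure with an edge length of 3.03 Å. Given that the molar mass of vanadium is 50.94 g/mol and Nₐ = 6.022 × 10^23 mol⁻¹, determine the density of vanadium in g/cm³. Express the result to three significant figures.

A BCC unit cell contains Z = 2 atoms.
Cell volume: a³ = (3.03 Å)³ = (3.030 × 10^-8 cm)³ = 2.782 × 10^-23 cm³.
ρ = Z·M/(N_A·a³) = 2 × 50.94 / (6.022 × 10²³ × 2.782 × 10^-23) = 6.082 g/cm³.

6.08 g/cm³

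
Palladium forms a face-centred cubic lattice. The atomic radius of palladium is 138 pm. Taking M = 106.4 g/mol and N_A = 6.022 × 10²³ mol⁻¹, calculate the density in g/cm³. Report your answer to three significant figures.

In an FCC lattice, atoms touch along the face diagonal, so √2·a = 4r, giving a = 390.3 pm = 3.903 × 10^-8 cm.
With Z = 4, ρ = Z·M/(N_A·a³) = 4 × 106.4 / (6.022 × 10²³ × 5.947 × 10^-23) = 11.88 g/cm³.

11.9 g/cm³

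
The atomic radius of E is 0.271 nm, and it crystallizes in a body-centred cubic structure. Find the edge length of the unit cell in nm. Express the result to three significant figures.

0.626 nm

In a BCC lattice, atoms touch along the body diagonal, so √3·a = 4r.
a = 4r/√3 = 4 × 0.271 / 1.7321 = 0.626 nm.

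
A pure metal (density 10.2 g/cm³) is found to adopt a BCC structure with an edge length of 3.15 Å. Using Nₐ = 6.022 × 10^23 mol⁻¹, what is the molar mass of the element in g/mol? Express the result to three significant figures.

A BCC cell has Z = 2 atoms; a = 3.150 × 10^-8 cm.
M = ρ·N_A·a³/Z = 10.2 × 6.022 × 10²³ × 3.126 × 10^-23 / 2 = 96.0 g/mol.

96.0 g/mol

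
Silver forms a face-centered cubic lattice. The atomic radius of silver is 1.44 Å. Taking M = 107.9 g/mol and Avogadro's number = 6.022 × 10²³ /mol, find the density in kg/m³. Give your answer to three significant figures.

10600 kg/m³

In an FCC lattice, atoms touch along the face diagonal, so √2·a = 4r, giving a = 4.073 Å = 4.073 × 10^-8 cm.
With Z = 4, ρ = Z·M/(N_A·a³) = 4 × 107.9 / (6.022 × 10²³ × 6.757 × 10^-23) = 10.61 g/cm³ = 10600 kg/m³.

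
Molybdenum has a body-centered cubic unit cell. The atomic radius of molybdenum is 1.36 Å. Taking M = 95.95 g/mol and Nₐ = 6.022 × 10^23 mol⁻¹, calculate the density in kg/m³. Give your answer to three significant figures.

In a BCC lattice, atoms touch along the body diagonal, so √3·a = 4r, giving a = 3.141 Å = 3.141 × 10^-8 cm.
With Z = 2, ρ = Z·M/(N_A·a³) = 2 × 95.95 / (6.022 × 10²³ × 3.098 × 10^-23) = 10.29 g/cm³ = 10300 kg/m³.

10300 kg/m³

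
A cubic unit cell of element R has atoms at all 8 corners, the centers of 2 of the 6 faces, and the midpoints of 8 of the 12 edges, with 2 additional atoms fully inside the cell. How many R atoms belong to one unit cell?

6

Corner atoms are shared by 8 cells (1/8 each), face atoms by 2 (1/2 each), edge atoms by 4 (1/4 each), interior atoms are unshared.
Net atoms = 8 × 1/8 + 2 × 1/2 + 8 × 1/4 + 2 = 1 + 1 + 2 + 2 = 6.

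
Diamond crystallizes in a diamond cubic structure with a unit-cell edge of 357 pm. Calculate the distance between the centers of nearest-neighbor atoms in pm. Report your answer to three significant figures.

155 pm

In a diamond cubic structure, nearest neighbors lie along the body diagonal with √3·a = 8r; the nearest-neighbor distance equals 2r = 0.4330·a.
d = 0.4330 × 357 = 155 pm.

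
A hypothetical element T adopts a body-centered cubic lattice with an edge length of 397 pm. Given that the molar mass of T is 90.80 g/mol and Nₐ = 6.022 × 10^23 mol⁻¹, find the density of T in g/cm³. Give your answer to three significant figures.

A BCC unit cell contains Z = 2 atoms.
Cell volume: a³ = (397 pm)³ = (3.970 × 10^-8 cm)³ = 6.257 × 10^-23 cm³.
ρ = Z·M/(N_A·a³) = 2 × 90.80 / (6.022 × 10²³ × 6.257 × 10^-23) = 4.820 g/cm³.

4.82 g/cm³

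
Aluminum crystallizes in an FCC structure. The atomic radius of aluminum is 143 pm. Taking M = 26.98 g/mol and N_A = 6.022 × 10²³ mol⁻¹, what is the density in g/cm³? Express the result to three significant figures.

In an FCC lattice, atoms touch along the face diagonal, so √2·a = 4r, giving a = 404.5 pm = 4.045 × 10^-8 cm.
With Z = 4, ρ = Z·M/(N_A·a³) = 4 × 26.98 / (6.022 × 10²³ × 6.617 × 10^-23) = 2.708 g/cm³.

2.71 g/cm³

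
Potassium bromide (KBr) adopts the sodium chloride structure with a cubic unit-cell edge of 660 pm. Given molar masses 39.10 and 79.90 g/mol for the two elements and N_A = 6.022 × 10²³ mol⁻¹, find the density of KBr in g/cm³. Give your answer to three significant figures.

2.75 g/cm³

The sodium chloride structure contains Z = 4 formula units per cell; M(KBr) = 39.10 + 79.90 = 119.0 g/mol.
a³ = (6.600 × 10^-8 cm)³ = 2.875 × 10^-22 cm³.
ρ = 4 × 119.0 / (6.022 × 10²³ × 2.875 × 10^-22) = 2.749 g/cm³.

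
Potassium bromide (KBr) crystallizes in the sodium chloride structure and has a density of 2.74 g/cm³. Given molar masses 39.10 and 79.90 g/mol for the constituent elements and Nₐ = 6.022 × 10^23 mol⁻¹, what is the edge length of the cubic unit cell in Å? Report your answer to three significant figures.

6.61 Å

M(KBr) = 119.0 g/mol; Z = 4 formula units per cell.
a³ = Z·M/(N_A·ρ) = 4 × 119.0 / (6.022 × 10²³ × 2.74) = 2.885 × 10^-22 cm³, so a = 6.608 × 10^-8 cm = 6.61 Å.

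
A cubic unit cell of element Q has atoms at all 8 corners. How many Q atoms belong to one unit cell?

Corner atoms are shared by 8 cells (1/8 each).
Net atoms = 8 × 1/8 = 1 = 1.

1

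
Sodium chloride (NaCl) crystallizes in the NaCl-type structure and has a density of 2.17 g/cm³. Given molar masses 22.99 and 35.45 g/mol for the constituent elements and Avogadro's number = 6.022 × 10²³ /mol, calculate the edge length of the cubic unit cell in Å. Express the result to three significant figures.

5.63 Å

M(NaCl) = 58.44 g/mol; Z = 4 formula units per cell.
a³ = Z·M/(N_A·ρ) = 4 × 58.44 / (6.022 × 10²³ × 2.17) = 1.789 × 10^-22 cm³, so a = 5.635 × 10^-8 cm = 5.63 Å.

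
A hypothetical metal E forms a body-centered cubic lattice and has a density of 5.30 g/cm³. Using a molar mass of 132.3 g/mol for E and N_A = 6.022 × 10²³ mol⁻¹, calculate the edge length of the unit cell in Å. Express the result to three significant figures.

4.36 Å

With Z = 2 atoms per BCC cell, a³ = Z·M/(N_A·ρ) = 2 × 132.3 / (6.022 × 10²³ × 5.300 g/cm³) = 8.290 × 10^-23 cm³.
a = (8.290 × 10^-23)^(1/3) = 4.360 × 10^-8 cm = 4.36 Å.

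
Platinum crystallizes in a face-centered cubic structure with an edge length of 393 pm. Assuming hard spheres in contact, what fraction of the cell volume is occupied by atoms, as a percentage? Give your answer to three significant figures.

74.0%

In an FCC lattice atoms touch along the face diagonal, so √2·a = 4r, so r = 0.3536a = 138.9 pm.
Packing fraction = Z·(4/3)πr³ / a³ = 4 × (4/3)π × (138.9)³ / (393)³ = 0.7405 = 74.0%.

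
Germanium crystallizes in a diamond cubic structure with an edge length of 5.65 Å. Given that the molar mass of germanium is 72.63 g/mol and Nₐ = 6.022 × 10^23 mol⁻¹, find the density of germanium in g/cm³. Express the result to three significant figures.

5.35 g/cm³

A diamond cubic unit cell contains Z = 8 atoms.
Cell volume: a³ = (5.65 Å)³ = (5.650 × 10^-8 cm)³ = 1.804 × 10^-22 cm³.
ρ = Z·M/(N_A·a³) = 8 × 72.63 / (6.022 × 10²³ × 1.804 × 10^-22) = 5.350 g/cm³.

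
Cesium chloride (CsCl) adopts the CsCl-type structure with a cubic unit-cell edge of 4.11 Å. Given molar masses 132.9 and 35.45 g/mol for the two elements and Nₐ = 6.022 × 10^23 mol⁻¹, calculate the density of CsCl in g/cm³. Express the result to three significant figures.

4.03 g/cm³

The CsCl-type structure contains Z = 1 formula unit per cell; M(CsCl) = 132.9 + 35.45 = 168.35 g/mol.
a³ = (4.110 × 10^-8 cm)³ = 6.943 × 10^-23 cm³.
ρ = 1 × 168.35 / (6.022 × 10²³ × 6.943 × 10^-23) = 4.027 g/cm³.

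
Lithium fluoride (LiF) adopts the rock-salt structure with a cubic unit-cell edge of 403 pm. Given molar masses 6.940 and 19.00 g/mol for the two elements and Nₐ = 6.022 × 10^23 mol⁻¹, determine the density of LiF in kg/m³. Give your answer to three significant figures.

The rock-salt structure contains Z = 4 formula units per cell; M(LiF) = 6.940 + 19.00 = 25.94 g/mol.
a³ = (4.030 × 10^-8 cm)³ = 6.545 × 10^-23 cm³.
ρ = 4 × 25.94 / (6.022 × 10²³ × 6.545 × 10^-23) = 2.633 g/cm³ = 2630 kg/m³.

2630 kg/m³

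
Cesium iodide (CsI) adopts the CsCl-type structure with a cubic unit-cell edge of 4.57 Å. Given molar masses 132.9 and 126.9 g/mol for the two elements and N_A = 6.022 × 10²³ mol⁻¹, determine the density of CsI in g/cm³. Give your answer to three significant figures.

4.52 g/cm³

The CsCl-type structure contains Z = 1 formula unit per cell; M(CsI) = 132.9 + 126.9 = 259.8 g/mol.
a³ = (4.570 × 10^-8 cm)³ = 9.544 × 10^-23 cm³.
ρ = 1 × 259.8 / (6.022 × 10²³ × 9.544 × 10^-23) = 4.520 g/cm³.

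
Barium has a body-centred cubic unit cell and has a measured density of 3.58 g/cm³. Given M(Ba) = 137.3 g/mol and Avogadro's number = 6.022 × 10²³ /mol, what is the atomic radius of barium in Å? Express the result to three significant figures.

2.18 Å

For a BCC cell (Z = 2), a³ = Z·M/(N_A·ρ) = 2 × 137.3 / (6.022 × 10²³ × 3.580) = 1.274 × 10^-22 cm³, so a = 5.031 × 10^-8 cm = 5.031 Å.
Atoms touch along the body diagonal, so √3·a = 4r, so r = 0.4330 × a = 2.18 Å.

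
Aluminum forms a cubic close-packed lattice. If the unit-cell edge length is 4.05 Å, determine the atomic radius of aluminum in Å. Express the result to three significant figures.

1.43 Å

In an FCC lattice, atoms touch along the face diagonal, so √2·a = 4r.
r = √2·a/4 = 1.4142 × 4.05 / 4 = 1.43 Å.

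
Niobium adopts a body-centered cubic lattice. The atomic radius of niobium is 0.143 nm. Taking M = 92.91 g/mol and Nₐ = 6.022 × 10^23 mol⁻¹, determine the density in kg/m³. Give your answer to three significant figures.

In a BCC lattice, atoms touch along the body diagonal, so √3·a = 4r, giving a = 0.3302 nm = 3.302 × 10^-8 cm.
With Z = 2, ρ = Z·M/(N_A·a³) = 2 × 92.91 / (6.022 × 10²³ × 3.602 × 10^-23) = 8.567 g/cm³ = 8570 kg/m³.

8570 kg/m³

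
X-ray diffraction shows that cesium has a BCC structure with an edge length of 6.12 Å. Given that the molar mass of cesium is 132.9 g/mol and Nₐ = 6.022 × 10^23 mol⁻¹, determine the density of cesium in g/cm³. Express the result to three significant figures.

A BCC unit cell contains Z = 2 atoms.
Cell volume: a³ = (6.12 Å)³ = (6.120 × 10^-8 cm)³ = 2.292 × 10^-22 cm³.
ρ = Z·M/(N_A·a³) = 2 × 132.9 / (6.022 × 10²³ × 2.292 × 10^-22) = 1.926 g/cm³.

1.93 g/cm³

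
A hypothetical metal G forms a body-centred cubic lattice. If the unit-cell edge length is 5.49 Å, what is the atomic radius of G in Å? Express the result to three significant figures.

2.38 Å

In a BCC lattice, atoms touch along the body diagonal, so √3·a = 4r.
r = √3·a/4 = 1.7321 × 5.49 / 4 = 2.38 Å.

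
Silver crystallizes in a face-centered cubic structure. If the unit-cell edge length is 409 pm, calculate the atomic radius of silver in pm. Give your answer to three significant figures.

In an FCC lattice, atoms touch along the face diagonal, so √2·a = 4r.
r = √2·a/4 = 1.4142 × 409 / 4 = 145 pm.

145 pm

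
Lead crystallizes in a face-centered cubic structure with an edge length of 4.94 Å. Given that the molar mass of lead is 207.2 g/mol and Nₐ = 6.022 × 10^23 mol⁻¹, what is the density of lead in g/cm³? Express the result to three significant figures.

11.4 g/cm³

An FCC unit cell contains Z = 4 atoms.
Cell volume: a³ = (4.94 Å)³ = (4.940 × 10^-8 cm)³ = 1.206 × 10^-22 cm³.
ρ = Z·M/(N_A·a³) = 4 × 207.2 / (6.022 × 10²³ × 1.206 × 10^-22) = 11.42 g/cm³.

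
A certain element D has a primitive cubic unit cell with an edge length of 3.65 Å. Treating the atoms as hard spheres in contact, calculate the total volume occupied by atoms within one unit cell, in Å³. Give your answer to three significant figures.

In a simple cubic lattice atoms touch along the cell edge, so a = 2r, so r = 0.5000a = 1.825 Å.
V_atoms = Z × (4/3)πr³ = 1 × (4/3)π × (1.825)³ = 25.5 Å³.

25.5 Å³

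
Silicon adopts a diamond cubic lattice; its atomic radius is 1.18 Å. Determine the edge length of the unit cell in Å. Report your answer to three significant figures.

5.45 Å

In a diamond cubic lattice, nearest neighbors lie along the body diagonal with √3·a = 8r.
a = 8r/√3 = 8 × 1.18 / 1.7321 = 5.45 Å.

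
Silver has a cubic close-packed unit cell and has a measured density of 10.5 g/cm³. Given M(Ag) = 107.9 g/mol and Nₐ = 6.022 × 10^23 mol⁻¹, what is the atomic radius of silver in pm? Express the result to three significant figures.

144 pm

For an FCC cell (Z = 4), a³ = Z·M/(N_A·ρ) = 4 × 107.9 / (6.022 × 10²³ × 10.50) = 6.826 × 10^-23 cm³, so a = 4.087 × 10^-8 cm = 408.7 pm.
Atoms touch along the face diagonal, so √2·a = 4r, so r = 0.3536 × a = 144 pm.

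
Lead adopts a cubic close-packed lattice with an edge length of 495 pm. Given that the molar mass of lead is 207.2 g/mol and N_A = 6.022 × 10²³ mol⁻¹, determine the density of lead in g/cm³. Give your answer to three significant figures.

An FCC unit cell contains Z = 4 atoms.
Cell volume: a³ = (495 pm)³ = (4.950 × 10^-8 cm)³ = 1.213 × 10^-22 cm³.
ρ = Z·M/(N_A·a³) = 4 × 207.2 / (6.022 × 10²³ × 1.213 × 10^-22) = 11.35 g/cm³.

11.3 g/cm³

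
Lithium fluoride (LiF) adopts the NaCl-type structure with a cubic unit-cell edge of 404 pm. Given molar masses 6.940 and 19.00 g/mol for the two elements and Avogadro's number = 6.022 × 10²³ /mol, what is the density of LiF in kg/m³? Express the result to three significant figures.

The NaCl-type structure contains Z = 4 formula units per cell; M(LiF) = 6.940 + 19.00 = 25.94 g/mol.
a³ = (4.040 × 10^-8 cm)³ = 6.594 × 10^-23 cm³.
ρ = 4 × 25.94 / (6.022 × 10²³ × 6.594 × 10^-23) = 2.613 g/cm³ = 2610 kg/m³.

2610 kg/m³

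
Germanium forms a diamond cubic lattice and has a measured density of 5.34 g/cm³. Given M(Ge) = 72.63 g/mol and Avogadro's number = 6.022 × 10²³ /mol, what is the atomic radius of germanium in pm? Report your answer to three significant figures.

For a diamond cubic cell (Z = 8), a³ = Z·M/(N_A·ρ) = 8 × 72.63 / (6.022 × 10²³ × 5.340) = 1.807 × 10^-22 cm³, so a = 5.653 × 10^-8 cm = 565.3 pm.
Nearest neighbors lie along the body diagonal with √3·a = 8r, so r = 0.2165 × a = 122 pm.

122 pm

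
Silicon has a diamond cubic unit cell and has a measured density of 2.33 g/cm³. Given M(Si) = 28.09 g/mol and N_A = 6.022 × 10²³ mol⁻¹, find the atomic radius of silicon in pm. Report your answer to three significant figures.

For a diamond cubic cell (Z = 8), a³ = Z·M/(N_A·ρ) = 8 × 28.09 / (6.022 × 10²³ × 2.330) = 1.602 × 10^-22 cm³, so a = 5.431 × 10^-8 cm = 543.1 pm.
Nearest neighbors lie along the body diagonal with √3·a = 8r, so r = 0.2165 × a = 118 pm.

118 pm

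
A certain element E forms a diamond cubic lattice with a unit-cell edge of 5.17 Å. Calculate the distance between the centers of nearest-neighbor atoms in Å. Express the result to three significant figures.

2.24 Å

In a diamond cubic structure, nearest neighbors lie along the body diagonal with √3·a = 8r; the nearest-neighbor distance equals 2r = 0.4330·a.
d = 0.4330 × 5.17 = 2.24 Å.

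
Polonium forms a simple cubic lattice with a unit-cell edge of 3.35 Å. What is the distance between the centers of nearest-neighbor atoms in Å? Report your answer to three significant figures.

In a simple cubic structure, atoms touch along the cell edge, so a = 2r; the nearest-neighbor distance equals 2r = 1.000·a.
d = 1.000 × 3.35 = 3.35 Å.

3.35 Å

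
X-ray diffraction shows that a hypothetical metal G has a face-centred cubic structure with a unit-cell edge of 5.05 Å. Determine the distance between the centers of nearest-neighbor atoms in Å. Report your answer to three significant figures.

3.57 Å

In an FCC structure, atoms touch along the face diagonal, so √2·a = 4r; the nearest-neighbor distance equals 2r = 0.7071·a.
d = 0.7071 × 5.05 = 3.57 Å.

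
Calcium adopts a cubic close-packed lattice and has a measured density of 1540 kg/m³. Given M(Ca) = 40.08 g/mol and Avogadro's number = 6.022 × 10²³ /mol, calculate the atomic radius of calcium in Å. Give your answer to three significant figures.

1.97 Å

For an FCC cell (Z = 4), a³ = Z·M/(N_A·ρ) = 4 × 40.08 / (6.022 × 10²³ × 1.540) = 1.729 × 10^-22 cm³, so a = 5.571 × 10^-8 cm = 5.571 Å.
Atoms touch along the face diagonal, so √2·a = 4r, so r = 0.3536 × a = 1.97 Å.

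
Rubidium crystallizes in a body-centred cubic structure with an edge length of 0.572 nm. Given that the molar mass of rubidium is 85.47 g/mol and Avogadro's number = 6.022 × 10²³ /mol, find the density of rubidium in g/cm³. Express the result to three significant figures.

A BCC unit cell contains Z = 2 atoms.
Cell volume: a³ = (0.572 nm)³ = (5.720 × 10^-8 cm)³ = 1.871 × 10^-22 cm³.
ρ = Z·M/(N_A·a³) = 2 × 85.47 / (6.022 × 10²³ × 1.871 × 10^-22) = 1.517 g/cm³.

1.52 g/cm³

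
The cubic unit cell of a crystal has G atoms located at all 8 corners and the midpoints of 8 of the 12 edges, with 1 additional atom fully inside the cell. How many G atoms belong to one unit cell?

4

Corner atoms are shared by 8 cells (1/8 each), edge atoms by 4 (1/4 each), interior atoms are unshared.
Net atoms = 8 × 1/8 + 8 × 1/4 + 1 = 1 + 2 + 1 = 4.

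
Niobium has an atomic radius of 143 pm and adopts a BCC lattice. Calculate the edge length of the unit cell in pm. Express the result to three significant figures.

330 pm

In a BCC lattice, atoms touch along the body diagonal, so √3·a = 4r.
a = 4r/√3 = 4 × 143 / 1.7321 = 330 pm.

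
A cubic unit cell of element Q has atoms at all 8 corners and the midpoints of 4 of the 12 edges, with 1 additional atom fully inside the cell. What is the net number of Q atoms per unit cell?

Corner atoms are shared by 8 cells (1/8 each), edge atoms by 4 (1/4 each), interior atoms are unshared.
Net atoms = 8 × 1/8 + 4 × 1/4 + 1 = 1 + 1 + 1 = 3.

3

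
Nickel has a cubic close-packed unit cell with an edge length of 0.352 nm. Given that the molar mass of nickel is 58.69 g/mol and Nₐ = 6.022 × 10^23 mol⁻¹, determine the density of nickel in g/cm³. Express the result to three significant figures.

An FCC unit cell contains Z = 4 atoms.
Cell volume: a³ = (0.352 nm)³ = (3.520 × 10^-8 cm)³ = 4.361 × 10^-23 cm³.
ρ = Z·M/(N_A·a³) = 4 × 58.69 / (6.022 × 10²³ × 4.361 × 10^-23) = 8.938 g/cm³.

8.94 g/cm³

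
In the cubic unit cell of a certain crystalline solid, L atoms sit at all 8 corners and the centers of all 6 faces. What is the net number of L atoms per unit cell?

Corner atoms are shared by 8 cells (1/8 each), face atoms by 2 (1/2 each).
Net atoms = 8 × 1/8 + 6 × 1/2 = 1 + 3 = 4.

4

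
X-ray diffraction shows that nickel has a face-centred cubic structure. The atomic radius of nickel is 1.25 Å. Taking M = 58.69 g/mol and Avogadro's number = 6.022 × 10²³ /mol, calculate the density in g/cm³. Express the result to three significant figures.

8.82 g/cm³

In an FCC lattice, atoms touch along the face diagonal, so √2·a = 4r, giving a = 3.536 Å = 3.536 × 10^-8 cm.
With Z = 4, ρ = Z·M/(N_A·a³) = 4 × 58.69 / (6.022 × 10²³ × 4.419 × 10^-23) = 8.821 g/cm³.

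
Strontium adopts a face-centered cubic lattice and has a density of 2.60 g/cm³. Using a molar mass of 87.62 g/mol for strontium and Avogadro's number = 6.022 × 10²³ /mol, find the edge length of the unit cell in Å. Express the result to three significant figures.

With Z = 4 atoms per FCC cell, a³ = Z·M/(N_A·ρ) = 4 × 87.62 / (6.022 × 10²³ × 2.600 g/cm³) = 2.238 × 10^-22 cm³.
a = (2.238 × 10^-22)^(1/3) = 6.072 × 10^-8 cm = 6.07 Å.

6.07 Å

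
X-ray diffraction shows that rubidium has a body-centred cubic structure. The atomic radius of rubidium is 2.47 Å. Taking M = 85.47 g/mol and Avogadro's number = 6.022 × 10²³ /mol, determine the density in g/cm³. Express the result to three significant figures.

1.53 g/cm³

In a BCC lattice, atoms touch along the body diagonal, so √3·a = 4r, giving a = 5.704 Å = 5.704 × 10^-8 cm.
With Z = 2, ρ = Z·M/(N_A·a³) = 2 × 85.47 / (6.022 × 10²³ × 1.856 × 10^-22) = 1.529 g/cm³.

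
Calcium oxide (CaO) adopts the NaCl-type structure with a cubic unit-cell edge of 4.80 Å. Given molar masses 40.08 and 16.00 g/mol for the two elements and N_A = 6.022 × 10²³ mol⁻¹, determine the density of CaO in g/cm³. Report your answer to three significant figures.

The NaCl-type structure contains Z = 4 formula units per cell; M(CaO) = 40.08 + 16.00 = 56.08 g/mol.
a³ = (4.800 × 10^-8 cm)³ = 1.106 × 10^-22 cm³.
ρ = 4 × 56.08 / (6.022 × 10²³ × 1.106 × 10^-22) = 3.368 g/cm³.

3.37 g/cm³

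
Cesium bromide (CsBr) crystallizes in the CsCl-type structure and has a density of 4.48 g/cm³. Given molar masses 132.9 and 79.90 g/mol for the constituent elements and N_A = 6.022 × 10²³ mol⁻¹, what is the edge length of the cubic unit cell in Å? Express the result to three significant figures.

M(CsBr) = 212.8 g/mol; Z = 1 formula unit per cell.
a³ = Z·M/(N_A·ρ) = 1 × 212.8 / (6.022 × 10²³ × 4.48) = 7.888 × 10^-23 cm³, so a = 4.289 × 10^-8 cm = 4.29 Å.

4.29 Å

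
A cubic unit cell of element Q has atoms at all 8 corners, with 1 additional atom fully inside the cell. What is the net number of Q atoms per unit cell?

2

Corner atoms are shared by 8 cells (1/8 each), interior atoms are unshared.
Net atoms = 8 × 1/8 + 1 = 1 + 1 = 2.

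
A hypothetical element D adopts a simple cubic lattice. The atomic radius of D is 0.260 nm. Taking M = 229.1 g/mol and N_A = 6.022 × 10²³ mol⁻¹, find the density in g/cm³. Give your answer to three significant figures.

In a simple cubic lattice, atoms touch along the cell edge, so a = 2r, giving a = 0.5200 nm = 5.200 × 10^-8 cm.
With Z = 1, ρ = Z·M/(N_A·a³) = 1 × 229.1 / (6.022 × 10²³ × 1.406 × 10^-22) = 2.706 g/cm³.

2.71 g/cm³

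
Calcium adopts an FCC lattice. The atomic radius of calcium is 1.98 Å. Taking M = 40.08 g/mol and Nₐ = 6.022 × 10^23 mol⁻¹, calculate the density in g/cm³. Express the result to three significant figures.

In an FCC lattice, atoms touch along the face diagonal, so √2·a = 4r, giving a = 5.600 Å = 5.600 × 10^-8 cm.
With Z = 4, ρ = Z·M/(N_A·a³) = 4 × 40.08 / (6.022 × 10²³ × 1.756 × 10^-22) = 1.516 g/cm³.

1.52 g/cm³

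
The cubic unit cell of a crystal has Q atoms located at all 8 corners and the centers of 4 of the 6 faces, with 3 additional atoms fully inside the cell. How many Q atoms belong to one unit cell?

6

Corner atoms are shared by 8 cells (1/8 each), face atoms by 2 (1/2 each), interior atoms are unshared.
Net atoms = 8 × 1/8 + 4 × 1/2 + 3 = 1 + 2 + 3 = 6.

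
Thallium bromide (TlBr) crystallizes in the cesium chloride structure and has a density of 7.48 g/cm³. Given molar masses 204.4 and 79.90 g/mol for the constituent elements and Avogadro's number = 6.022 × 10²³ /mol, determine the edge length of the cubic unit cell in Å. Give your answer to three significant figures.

3.98 Å

M(TlBr) = 284.3 g/mol; Z = 1 formula unit per cell.
a³ = Z·M/(N_A·ρ) = 1 × 284.3 / (6.022 × 10²³ × 7.48) = 6.312 × 10^-23 cm³, so a = 3.981 × 10^-8 cm = 3.98 Å.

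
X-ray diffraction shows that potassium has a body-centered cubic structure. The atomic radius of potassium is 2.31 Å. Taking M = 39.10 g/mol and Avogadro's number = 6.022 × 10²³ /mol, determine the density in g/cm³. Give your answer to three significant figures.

0.855 g/cm³

In a BCC lattice, atoms touch along the body diagonal, so √3·a = 4r, giving a = 5.335 Å = 5.335 × 10^-8 cm.
With Z = 2, ρ = Z·M/(N_A·a³) = 2 × 39.10 / (6.022 × 10²³ × 1.518 × 10^-22) = 0.8553 g/cm³.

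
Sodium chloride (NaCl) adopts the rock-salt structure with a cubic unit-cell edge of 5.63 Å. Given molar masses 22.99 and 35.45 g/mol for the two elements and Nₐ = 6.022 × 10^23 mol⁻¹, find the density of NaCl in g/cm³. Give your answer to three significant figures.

The rock-salt structure contains Z = 4 formula units per cell; M(NaCl) = 22.99 + 35.45 = 58.44 g/mol.
a³ = (5.630 × 10^-8 cm)³ = 1.785 × 10^-22 cm³.
ρ = 4 × 58.44 / (6.022 × 10²³ × 1.785 × 10^-22) = 2.175 g/cm³.

2.18 g/cm³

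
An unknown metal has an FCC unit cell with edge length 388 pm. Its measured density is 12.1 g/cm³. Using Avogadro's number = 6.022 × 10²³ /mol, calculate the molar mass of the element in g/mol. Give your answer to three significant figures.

An FCC cell has Z = 4 atoms; a = 3.880 × 10^-8 cm.
M = ρ·N_A·a³/Z = 12.1 × 6.022 × 10²³ × 5.841 × 10^-23 / 4 = 106 g/mol.

106 g/mol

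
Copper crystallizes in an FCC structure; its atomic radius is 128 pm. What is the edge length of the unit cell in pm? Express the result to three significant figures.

In an FCC lattice, atoms touch along the face diagonal, so √2·a = 4r.
a = 4r/√2 = 4 × 128 / 1.4142 = 362 pm.

362 pm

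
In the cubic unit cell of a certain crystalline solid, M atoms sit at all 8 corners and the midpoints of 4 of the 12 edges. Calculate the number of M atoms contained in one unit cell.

Corner atoms are shared by 8 cells (1/8 each), edge atoms by 4 (1/4 each).
Net atoms = 8 × 1/8 + 4 × 1/4 = 1 + 1 = 2.

2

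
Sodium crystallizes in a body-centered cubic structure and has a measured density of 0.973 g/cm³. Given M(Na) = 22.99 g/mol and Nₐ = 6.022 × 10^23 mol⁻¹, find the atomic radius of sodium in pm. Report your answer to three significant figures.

185 pm

For a BCC cell (Z = 2), a³ = Z·M/(N_A·ρ) = 2 × 22.99 / (6.022 × 10²³ × 0.9730) = 7.847 × 10^-23 cm³, so a = 4.281 × 10^-8 cm = 428.1 pm.
Atoms touch along the body diagonal, so √3·a = 4r, so r = 0.4330 × a = 185 pm.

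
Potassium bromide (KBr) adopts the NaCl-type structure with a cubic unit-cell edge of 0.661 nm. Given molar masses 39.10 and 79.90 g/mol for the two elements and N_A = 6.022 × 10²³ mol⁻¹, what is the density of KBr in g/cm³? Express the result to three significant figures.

2.74 g/cm³

The NaCl-type structure contains Z = 4 formula units per cell; M(KBr) = 39.10 + 79.90 = 119.0 g/mol.
a³ = (6.610 × 10^-8 cm)³ = 2.888 × 10^-22 cm³.
ρ = 4 × 119.0 / (6.022 × 10²³ × 2.888 × 10^-22) = 2.737 g/cm³.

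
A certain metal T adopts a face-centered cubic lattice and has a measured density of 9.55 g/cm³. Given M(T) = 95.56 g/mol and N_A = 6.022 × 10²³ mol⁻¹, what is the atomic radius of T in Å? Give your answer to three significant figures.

1.43 Å

For an FCC cell (Z = 4), a³ = Z·M/(N_A·ρ) = 4 × 95.56 / (6.022 × 10²³ × 9.550) = 6.646 × 10^-23 cm³, so a = 4.051 × 10^-8 cm = 4.051 Å.
Atoms touch along the face diagonal, so √2·a = 4r, so r = 0.3536 × a = 1.43 Å.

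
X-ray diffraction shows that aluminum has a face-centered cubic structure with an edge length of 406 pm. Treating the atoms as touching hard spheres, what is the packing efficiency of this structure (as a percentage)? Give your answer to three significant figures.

74.0%

In an FCC lattice atoms touch along the face diagonal, so √2·a = 4r, so r = 0.3536a = 143.5 pm.
Packing fraction = Z·(4/3)πr³ / a³ = 4 × (4/3)π × (143.5)³ / (406)³ = 0.7405 = 74.0%.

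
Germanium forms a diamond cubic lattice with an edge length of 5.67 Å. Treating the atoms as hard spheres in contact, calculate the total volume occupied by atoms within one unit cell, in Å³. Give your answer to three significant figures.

In a diamond cubic lattice nearest neighbors lie along the body diagonal with √3·a = 8r, so r = 0.2165a = 1.228 Å.
V_atoms = Z × (4/3)πr³ = 8 × (4/3)π × (1.228)³ = 62.0 Å³.

62.0 Å³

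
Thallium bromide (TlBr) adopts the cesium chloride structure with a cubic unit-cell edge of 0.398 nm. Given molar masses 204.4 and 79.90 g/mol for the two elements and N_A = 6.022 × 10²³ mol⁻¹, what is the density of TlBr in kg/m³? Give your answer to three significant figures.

7490 kg/m³

The cesium chloride structure contains Z = 1 formula unit per cell; M(TlBr) = 204.4 + 79.90 = 284.3 g/mol.
a³ = (3.980 × 10^-8 cm)³ = 6.304 × 10^-23 cm³.
ρ = 1 × 284.3 / (6.022 × 10²³ × 6.304 × 10^-23) = 7.488 g/cm³ = 7490 kg/m³.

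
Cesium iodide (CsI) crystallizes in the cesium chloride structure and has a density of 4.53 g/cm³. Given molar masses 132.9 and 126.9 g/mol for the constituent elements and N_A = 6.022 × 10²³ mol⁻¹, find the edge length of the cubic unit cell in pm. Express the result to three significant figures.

457 pm

M(CsI) = 259.8 g/mol; Z = 1 formula unit per cell.
a³ = Z·M/(N_A·ρ) = 1 × 259.8 / (6.022 × 10²³ × 4.53) = 9.524 × 10^-23 cm³, so a = 4.567 × 10^-8 cm = 457 pm.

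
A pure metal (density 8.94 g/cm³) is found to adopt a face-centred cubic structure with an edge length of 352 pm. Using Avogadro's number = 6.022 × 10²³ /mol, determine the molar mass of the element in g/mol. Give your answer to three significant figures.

An FCC cell has Z = 4 atoms; a = 3.520 × 10^-8 cm.
M = ρ·N_A·a³/Z = 8.94 × 6.022 × 10²³ × 4.361 × 10^-23 / 4 = 58.7 g/mol.

58.7 g/mol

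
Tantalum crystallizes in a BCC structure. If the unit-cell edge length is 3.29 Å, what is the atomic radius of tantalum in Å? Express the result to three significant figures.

1.42 Å

In a BCC lattice, atoms touch along the body diagonal, so √3·a = 4r.
r = √3·a/4 = 1.7321 × 3.29 / 4 = 1.42 Å.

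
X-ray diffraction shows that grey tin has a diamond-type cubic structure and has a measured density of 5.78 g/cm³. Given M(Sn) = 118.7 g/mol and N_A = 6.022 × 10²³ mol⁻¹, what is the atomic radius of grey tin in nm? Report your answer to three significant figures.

For a diamond cubic cell (Z = 8), a³ = Z·M/(N_A·ρ) = 8 × 118.7 / (6.022 × 10²³ × 5.780) = 2.728 × 10^-22 cm³, so a = 6.486 × 10^-8 cm = 0.6486 nm.
Nearest neighbors lie along the body diagonal with √3·a = 8r, so r = 0.2165 × a = 0.140 nm.

0.140 nm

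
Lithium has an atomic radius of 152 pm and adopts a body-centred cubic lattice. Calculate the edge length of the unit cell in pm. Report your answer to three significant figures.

In a BCC lattice, atoms touch along the body diagonal, so √3·a = 4r.
a = 4r/√3 = 4 × 152 / 1.7321 = 351 pm.

351 pm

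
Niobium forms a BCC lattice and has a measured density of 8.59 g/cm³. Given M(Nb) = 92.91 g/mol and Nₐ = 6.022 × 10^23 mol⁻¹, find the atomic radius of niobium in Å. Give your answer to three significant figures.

For a BCC cell (Z = 2), a³ = Z·M/(N_A·ρ) = 2 × 92.91 / (6.022 × 10²³ × 8.590) = 3.592 × 10^-23 cm³, so a = 3.300 × 10^-8 cm = 3.300 Å.
Atoms touch along the body diagonal, so √3·a = 4r, so r = 0.4330 × a = 1.43 Å.

1.43 Å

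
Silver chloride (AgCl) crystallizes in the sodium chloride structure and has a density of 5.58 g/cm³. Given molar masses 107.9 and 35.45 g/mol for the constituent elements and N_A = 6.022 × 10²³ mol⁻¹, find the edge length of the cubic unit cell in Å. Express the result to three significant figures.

M(AgCl) = 143.35 g/mol; Z = 4 formula units per cell.
a³ = Z·M/(N_A·ρ) = 4 × 143.35 / (6.022 × 10²³ × 5.58) = 1.706 × 10^-22 cm³, so a = 5.547 × 10^-8 cm = 5.55 Å.

5.55 Å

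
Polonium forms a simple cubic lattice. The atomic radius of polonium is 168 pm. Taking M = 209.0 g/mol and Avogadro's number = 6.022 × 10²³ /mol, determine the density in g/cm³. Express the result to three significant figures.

In a simple cubic lattice, atoms touch along the cell edge, so a = 2r, giving a = 336.0 pm = 3.360 × 10^-8 cm.
With Z = 1, ρ = Z·M/(N_A·a³) = 1 × 209.0 / (6.022 × 10²³ × 3.793 × 10^-23) = 9.149 g/cm³.

9.15 g/cm³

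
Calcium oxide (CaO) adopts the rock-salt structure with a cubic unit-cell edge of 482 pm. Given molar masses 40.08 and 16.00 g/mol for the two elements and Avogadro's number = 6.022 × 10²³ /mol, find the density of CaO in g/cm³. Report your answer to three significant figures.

3.33 g/cm³

The rock-salt structure contains Z = 4 formula units per cell; M(CaO) = 40.08 + 16.00 = 56.08 g/mol.
a³ = (4.820 × 10^-8 cm)³ = 1.120 × 10^-22 cm³.
ρ = 4 × 56.08 / (6.022 × 10²³ × 1.120 × 10^-22) = 3.326 g/cm³.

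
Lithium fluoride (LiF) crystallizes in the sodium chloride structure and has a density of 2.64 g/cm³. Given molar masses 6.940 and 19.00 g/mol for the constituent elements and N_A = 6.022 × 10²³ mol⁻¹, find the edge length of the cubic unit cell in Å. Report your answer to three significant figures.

4.03 Å

M(LiF) = 25.94 g/mol; Z = 4 formula units per cell.
a³ = Z·M/(N_A·ρ) = 4 × 25.94 / (6.022 × 10²³ × 2.64) = 6.527 × 10^-23 cm³, so a = 4.026 × 10^-8 cm = 4.03 Å.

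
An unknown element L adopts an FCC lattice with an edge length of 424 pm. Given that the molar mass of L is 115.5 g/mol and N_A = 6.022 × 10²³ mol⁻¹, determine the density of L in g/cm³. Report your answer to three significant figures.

10.1 g/cm³

An FCC unit cell contains Z = 4 atoms.
Cell volume: a³ = (424 pm)³ = (4.240 × 10^-8 cm)³ = 7.623 × 10^-23 cm³.
ρ = Z·M/(N_A·a³) = 4 × 115.5 / (6.022 × 10²³ × 7.623 × 10^-23) = 10.06 g/cm³.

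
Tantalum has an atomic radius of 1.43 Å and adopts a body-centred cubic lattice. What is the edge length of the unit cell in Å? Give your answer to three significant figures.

3.30 Å

In a BCC lattice, atoms touch along the body diagonal, so √3·a = 4r.
a = 4r/√3 = 4 × 1.43 / 1.7321 = 3.30 Å.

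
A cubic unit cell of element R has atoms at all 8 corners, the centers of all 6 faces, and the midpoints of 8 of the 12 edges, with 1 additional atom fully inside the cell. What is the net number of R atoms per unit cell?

7

Corner atoms are shared by 8 cells (1/8 each), face atoms by 2 (1/2 each), edge atoms by 4 (1/4 each), interior atoms are unshared.
Net atoms = 8 × 1/8 + 6 × 1/2 + 8 × 1/4 + 1 = 1 + 3 + 2 + 1 = 7.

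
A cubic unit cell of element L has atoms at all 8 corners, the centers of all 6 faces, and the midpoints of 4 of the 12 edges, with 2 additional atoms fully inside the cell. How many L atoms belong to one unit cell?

7

Corner atoms are shared by 8 cells (1/8 each), face atoms by 2 (1/2 each), edge atoms by 4 (1/4 each), interior atoms are unshared.
Net atoms = 8 × 1/8 + 6 × 1/2 + 4 × 1/4 + 2 = 1 + 3 + 1 + 2 = 7.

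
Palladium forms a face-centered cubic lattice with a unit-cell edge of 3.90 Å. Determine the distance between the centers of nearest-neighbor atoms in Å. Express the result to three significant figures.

In an FCC structure, atoms touch along the face diagonal, so √2·a = 4r; the nearest-neighbor distance equals 2r = 0.7071·a.
d = 0.7071 × 3.90 = 2.76 Å.

2.76 Å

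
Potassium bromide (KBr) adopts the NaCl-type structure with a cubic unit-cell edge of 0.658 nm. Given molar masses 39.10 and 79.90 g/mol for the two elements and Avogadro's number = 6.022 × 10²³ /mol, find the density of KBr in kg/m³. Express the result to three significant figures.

2770 kg/m³

The NaCl-type structure contains Z = 4 formula units per cell; M(KBr) = 39.10 + 79.90 = 119.0 g/mol.
a³ = (6.580 × 10^-8 cm)³ = 2.849 × 10^-22 cm³.
ρ = 4 × 119.0 / (6.022 × 10²³ × 2.849 × 10^-22) = 2.775 g/cm³ = 2770 kg/m³.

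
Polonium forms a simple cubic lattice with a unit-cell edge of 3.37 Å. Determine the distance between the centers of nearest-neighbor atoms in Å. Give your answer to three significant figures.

In a simple cubic structure, atoms touch along the cell edge, so a = 2r; the nearest-neighbor distance equals 2r = 1.000·a.
d = 1.000 × 3.37 = 3.37 Å.

3.37 Å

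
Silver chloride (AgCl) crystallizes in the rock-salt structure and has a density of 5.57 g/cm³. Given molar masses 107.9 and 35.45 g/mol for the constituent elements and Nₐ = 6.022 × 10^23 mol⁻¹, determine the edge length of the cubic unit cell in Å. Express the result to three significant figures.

5.55 Å

M(AgCl) = 143.35 g/mol; Z = 4 formula units per cell.
a³ = Z·M/(N_A·ρ) = 4 × 143.35 / (6.022 × 10²³ × 5.57) = 1.709 × 10^-22 cm³, so a = 5.550 × 10^-8 cm = 5.55 Å.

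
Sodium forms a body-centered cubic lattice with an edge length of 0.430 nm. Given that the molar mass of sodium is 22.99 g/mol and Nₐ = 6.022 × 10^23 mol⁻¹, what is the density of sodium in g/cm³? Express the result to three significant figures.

0.960 g/cm³

A BCC unit cell contains Z = 2 atoms.
Cell volume: a³ = (0.430 nm)³ = (4.300 × 10^-8 cm)³ = 7.951 × 10^-23 cm³.
ρ = Z·M/(N_A·a³) = 2 × 22.99 / (6.022 × 10²³ × 7.951 × 10^-23) = 0.9603 g/cm³.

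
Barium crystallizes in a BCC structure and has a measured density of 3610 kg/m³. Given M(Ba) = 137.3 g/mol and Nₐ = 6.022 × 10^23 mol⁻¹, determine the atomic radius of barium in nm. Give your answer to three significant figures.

For a BCC cell (Z = 2), a³ = Z·M/(N_A·ρ) = 2 × 137.3 / (6.022 × 10²³ × 3.610) = 1.263 × 10^-22 cm³, so a = 5.017 × 10^-8 cm = 0.5017 nm.
Atoms touch along the body diagonal, so √3·a = 4r, so r = 0.4330 × a = 0.217 nm.

0.217 nm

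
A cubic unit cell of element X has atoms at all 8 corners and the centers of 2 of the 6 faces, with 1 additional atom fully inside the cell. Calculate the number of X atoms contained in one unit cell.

3

Corner atoms are shared by 8 cells (1/8 each), face atoms by 2 (1/2 each), interior atoms are unshared.
Net atoms = 8 × 1/8 + 2 × 1/2 + 1 = 1 + 1 + 1 = 3.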